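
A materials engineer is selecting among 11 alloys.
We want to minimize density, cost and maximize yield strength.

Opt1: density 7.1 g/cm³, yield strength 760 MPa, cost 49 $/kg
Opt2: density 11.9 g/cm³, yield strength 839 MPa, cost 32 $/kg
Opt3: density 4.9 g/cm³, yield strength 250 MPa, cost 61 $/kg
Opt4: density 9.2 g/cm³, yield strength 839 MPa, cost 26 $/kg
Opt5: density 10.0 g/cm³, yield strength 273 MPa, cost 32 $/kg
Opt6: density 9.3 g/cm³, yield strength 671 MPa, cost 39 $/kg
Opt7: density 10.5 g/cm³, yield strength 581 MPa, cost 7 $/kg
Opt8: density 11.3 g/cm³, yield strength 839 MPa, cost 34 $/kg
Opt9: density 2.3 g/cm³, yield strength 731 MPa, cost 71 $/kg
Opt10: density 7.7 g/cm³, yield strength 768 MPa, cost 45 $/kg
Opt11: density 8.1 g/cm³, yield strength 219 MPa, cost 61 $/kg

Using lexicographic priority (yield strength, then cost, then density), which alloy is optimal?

Opt4

First maximize yield strength: best is 839, kept {Opt2, Opt4, Opt8}.
Then minimize cost: best is 26, kept {Opt4}.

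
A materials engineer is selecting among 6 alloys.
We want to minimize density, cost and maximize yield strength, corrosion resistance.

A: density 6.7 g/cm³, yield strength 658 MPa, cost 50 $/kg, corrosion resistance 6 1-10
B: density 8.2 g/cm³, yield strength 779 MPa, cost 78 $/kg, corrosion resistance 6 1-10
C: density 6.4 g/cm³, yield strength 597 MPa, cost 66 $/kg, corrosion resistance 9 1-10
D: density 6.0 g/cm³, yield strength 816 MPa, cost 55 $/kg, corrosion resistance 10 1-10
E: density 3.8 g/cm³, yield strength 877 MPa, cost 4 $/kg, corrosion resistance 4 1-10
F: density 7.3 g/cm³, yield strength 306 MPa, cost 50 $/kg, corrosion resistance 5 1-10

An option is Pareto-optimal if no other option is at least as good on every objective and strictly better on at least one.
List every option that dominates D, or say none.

A: worse on density (6.7 vs 6.0).
B: worse on density (8.2 vs 6.0).
C: worse on density (6.4 vs 6.0).
E: worse on corrosion resistance (4 vs 10).
F: worse on density (7.3 vs 6.0).
No option dominates D.

none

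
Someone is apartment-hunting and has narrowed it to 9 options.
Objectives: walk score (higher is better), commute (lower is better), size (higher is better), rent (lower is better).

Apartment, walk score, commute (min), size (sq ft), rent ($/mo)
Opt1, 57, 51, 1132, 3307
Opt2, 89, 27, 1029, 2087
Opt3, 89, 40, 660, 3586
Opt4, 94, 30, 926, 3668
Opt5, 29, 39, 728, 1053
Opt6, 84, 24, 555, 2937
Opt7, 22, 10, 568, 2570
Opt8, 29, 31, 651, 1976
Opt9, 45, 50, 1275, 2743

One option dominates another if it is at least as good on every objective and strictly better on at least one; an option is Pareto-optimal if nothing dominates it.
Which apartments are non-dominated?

Opt1, Opt2, Opt4, Opt5, Opt6, Opt7, Opt8, Opt9

Opt1: not dominated.
Opt2: not dominated.
Opt3: dominated by Opt2 (walk score 89≥89, commute 27≤40, size 1029≥660, rent 2087≤3586).
Opt4: not dominated (best walk score).
Opt5: not dominated (best rent).
Opt6: not dominated.
Opt7: not dominated (best commute).
Opt8: not dominated.
Opt9: not dominated (best size).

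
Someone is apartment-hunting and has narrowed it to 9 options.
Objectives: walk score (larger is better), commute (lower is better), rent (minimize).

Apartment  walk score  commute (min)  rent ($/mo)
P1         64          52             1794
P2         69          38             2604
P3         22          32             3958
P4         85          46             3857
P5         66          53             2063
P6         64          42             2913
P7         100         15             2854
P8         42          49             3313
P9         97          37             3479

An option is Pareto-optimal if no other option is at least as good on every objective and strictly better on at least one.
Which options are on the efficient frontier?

P1, P2, P5, P7

P1: not dominated (best rent).
P2: not dominated.
P3: dominated by P7 (walk score 100≥22, commute 15≤32, rent 2854≤3958).
P4: dominated by P7 (walk score 100≥85, commute 15≤46, rent 2854≤3857).
P5: not dominated.
P6: dominated by P2 (walk score 69≥64, commute 38≤42, rent 2604≤2913).
P7: not dominated (best walk score).
P8: dominated by P2 (walk score 69≥42, commute 38≤49, rent 2604≤3313).
P9: dominated by P7 (walk score 100≥97, commute 15≤37, rent 2854≤3479).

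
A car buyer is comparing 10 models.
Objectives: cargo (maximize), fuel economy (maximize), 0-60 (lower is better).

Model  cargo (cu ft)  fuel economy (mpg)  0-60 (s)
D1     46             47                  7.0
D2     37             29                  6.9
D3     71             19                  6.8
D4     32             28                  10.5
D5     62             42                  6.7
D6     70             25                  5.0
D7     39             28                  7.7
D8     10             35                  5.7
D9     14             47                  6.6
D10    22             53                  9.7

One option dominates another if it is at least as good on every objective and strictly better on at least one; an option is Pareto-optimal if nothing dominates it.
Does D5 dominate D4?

Yes

D5 vs D4: cargo 62≥32, fuel economy 42≥28, 0-60 6.7≤10.5 — D5 is at least as good on every objective with at least one strict improvement.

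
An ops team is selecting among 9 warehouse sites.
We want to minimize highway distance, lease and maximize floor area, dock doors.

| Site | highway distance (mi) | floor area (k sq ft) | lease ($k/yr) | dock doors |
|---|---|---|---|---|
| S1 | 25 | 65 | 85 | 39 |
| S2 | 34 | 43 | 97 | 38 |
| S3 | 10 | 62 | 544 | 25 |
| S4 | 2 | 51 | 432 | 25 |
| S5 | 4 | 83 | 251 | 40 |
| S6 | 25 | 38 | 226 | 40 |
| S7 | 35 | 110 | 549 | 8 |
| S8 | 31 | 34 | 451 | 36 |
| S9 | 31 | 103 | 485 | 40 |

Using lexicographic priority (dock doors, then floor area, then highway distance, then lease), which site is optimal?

S9

First maximize dock doors: best is 40, kept {S5, S6, S9}.
Then maximize floor area: best is 103, kept {S9}.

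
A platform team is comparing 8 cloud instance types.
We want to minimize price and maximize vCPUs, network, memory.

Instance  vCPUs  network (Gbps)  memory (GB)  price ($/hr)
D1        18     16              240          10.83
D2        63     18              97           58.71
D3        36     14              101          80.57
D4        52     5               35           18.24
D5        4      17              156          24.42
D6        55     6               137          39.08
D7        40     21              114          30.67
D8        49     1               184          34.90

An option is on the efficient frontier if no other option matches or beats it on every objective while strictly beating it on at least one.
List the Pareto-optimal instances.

D1: not dominated (best memory).
D2: not dominated (best vCPUs).
D3: dominated by D7 (vCPUs 40≥36, network 21≥14, memory 114≥101, price 30.67≤80.57).
D4: not dominated.
D5: not dominated.
D6: not dominated.
D7: not dominated (best network).
D8: not dominated.

D1, D2, D4, D5, D6, D7, D8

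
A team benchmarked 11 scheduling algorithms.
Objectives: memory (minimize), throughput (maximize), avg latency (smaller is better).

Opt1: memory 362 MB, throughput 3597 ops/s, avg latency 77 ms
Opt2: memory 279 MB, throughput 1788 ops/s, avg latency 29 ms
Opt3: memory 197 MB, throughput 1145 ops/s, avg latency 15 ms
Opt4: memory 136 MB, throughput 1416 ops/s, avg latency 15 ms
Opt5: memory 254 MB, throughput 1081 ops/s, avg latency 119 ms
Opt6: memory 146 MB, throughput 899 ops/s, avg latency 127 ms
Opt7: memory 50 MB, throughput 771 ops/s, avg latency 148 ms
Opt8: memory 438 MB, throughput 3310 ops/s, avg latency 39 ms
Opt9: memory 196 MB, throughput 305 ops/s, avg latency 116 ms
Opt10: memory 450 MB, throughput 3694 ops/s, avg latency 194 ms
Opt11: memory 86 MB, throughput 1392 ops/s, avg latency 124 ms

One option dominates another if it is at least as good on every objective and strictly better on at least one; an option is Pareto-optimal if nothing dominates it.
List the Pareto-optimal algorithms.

Opt1, Opt2, Opt4, Opt7, Opt8, Opt10, Opt11

Opt1: not dominated.
Opt2: not dominated.
Opt3: dominated by Opt4 (memory 136≤197, throughput 1416≥1145, avg latency 15≤15).
Opt4: not dominated.
Opt5: dominated by Opt3 (memory 197≤254, throughput 1145≥1081, avg latency 15≤119).
Opt6: dominated by Opt4 (memory 136≤146, throughput 1416≥899, avg latency 15≤127).
Opt7: not dominated (best memory).
Opt8: not dominated.
Opt9: dominated by Opt4 (memory 136≤196, throughput 1416≥305, avg latency 15≤116).
Opt10: not dominated (best throughput).
Opt11: not dominated.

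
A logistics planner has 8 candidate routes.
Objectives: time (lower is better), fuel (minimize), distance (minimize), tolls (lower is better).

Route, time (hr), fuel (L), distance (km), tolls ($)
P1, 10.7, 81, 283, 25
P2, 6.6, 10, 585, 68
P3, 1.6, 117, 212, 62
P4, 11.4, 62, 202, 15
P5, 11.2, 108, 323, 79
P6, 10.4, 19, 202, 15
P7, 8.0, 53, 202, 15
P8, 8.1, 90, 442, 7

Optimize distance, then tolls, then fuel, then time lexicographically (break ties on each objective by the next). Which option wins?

First minimize distance: best is 202, kept {P4, P6, P7}.
Then minimize tolls: best is 15, kept {P4, P6, P7}.
Then minimize fuel: best is 19, kept {P6}.

P6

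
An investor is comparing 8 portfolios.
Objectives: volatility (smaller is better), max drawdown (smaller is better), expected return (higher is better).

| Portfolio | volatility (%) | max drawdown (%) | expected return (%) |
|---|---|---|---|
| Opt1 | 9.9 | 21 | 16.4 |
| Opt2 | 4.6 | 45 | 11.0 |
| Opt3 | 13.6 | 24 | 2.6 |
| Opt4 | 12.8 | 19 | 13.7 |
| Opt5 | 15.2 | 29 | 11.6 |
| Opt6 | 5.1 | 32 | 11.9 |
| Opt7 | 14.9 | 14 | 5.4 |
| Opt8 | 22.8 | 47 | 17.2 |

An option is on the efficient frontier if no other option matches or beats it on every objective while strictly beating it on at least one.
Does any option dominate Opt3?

Opt1 vs Opt3: volatility 9.9≤13.6, max drawdown 21≤24, expected return 16.4≥2.6 — Opt1 is at least as good on every objective and strictly better on at least one, so Opt1 dominates Opt3.

Yes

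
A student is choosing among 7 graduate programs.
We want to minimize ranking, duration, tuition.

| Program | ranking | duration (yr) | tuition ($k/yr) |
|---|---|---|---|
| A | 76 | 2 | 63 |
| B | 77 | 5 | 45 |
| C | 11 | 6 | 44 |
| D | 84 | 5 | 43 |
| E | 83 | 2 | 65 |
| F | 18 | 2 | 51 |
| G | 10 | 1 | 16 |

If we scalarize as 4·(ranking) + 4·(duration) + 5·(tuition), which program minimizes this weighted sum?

G

A: 4·76 + 4·2 + 5·63 = 627
B: 4·77 + 4·5 + 5·45 = 553
C: 4·11 + 4·6 + 5·44 = 288
D: 4·84 + 4·5 + 5·43 = 571
E: 4·83 + 4·2 + 5·65 = 665
F: 4·18 + 4·2 + 5·51 = 335
G: 4·10 + 4·1 + 5·16 = 124
Lowest: G at 124.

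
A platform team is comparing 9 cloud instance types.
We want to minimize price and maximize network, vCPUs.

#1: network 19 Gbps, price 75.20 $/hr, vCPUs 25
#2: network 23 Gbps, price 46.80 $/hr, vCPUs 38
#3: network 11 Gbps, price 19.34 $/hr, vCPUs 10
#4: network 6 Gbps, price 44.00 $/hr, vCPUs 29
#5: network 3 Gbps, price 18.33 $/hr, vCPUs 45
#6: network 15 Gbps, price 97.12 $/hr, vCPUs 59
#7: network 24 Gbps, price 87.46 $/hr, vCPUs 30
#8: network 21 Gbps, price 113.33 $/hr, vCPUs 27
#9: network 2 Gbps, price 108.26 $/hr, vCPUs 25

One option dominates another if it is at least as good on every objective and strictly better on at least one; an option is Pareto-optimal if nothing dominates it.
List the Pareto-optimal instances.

#1: dominated by #2 (network 23≥19, price 46.80≤75.20, vCPUs 38≥25).
#2: not dominated.
#3: not dominated.
#4: not dominated.
#5: not dominated (best price).
#6: not dominated (best vCPUs).
#7: not dominated (best network).
#8: dominated by #2 (network 23≥21, price 46.80≤113.33, vCPUs 38≥27).
#9: dominated by #1 (network 19≥2, price 75.20≤108.26, vCPUs 25≥25).

#2, #3, #4, #5, #6, #7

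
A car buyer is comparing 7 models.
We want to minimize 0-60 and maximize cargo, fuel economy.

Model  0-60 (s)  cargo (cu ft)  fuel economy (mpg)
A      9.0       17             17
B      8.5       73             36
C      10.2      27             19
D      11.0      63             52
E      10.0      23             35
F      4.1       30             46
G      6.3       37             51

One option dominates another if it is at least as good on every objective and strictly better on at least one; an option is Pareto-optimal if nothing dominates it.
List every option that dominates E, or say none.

B: 0-60 8.5≤10.0, cargo 73≥23, fuel economy 36≥35 — dominates E.
F: 0-60 4.1≤10.0, cargo 30≥23, fuel economy 46≥35 — dominates E.
G: 0-60 6.3≤10.0, cargo 37≥23, fuel economy 51≥35 — dominates E.
Others (A, C, D) are each worse than E on at least one objective.

B, F, G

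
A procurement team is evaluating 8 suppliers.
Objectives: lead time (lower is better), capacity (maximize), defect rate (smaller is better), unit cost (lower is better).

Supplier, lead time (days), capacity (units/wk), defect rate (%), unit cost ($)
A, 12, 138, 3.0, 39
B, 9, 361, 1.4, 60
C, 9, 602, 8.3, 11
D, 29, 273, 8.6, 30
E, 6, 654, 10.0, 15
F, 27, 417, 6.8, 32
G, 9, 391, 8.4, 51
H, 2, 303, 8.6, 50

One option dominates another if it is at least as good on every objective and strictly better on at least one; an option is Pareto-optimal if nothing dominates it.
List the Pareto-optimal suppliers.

A, B, C, E, F, H

A: not dominated.
B: not dominated (best defect rate).
C: not dominated (best unit cost).
D: dominated by C (lead time 9≤29, capacity 602≥273, defect rate 8.3≤8.6, unit cost 11≤30).
E: not dominated (best capacity).
F: not dominated.
G: dominated by C (lead time 9≤9, capacity 602≥391, defect rate 8.3≤8.4, unit cost 11≤51).
H: not dominated (best lead time).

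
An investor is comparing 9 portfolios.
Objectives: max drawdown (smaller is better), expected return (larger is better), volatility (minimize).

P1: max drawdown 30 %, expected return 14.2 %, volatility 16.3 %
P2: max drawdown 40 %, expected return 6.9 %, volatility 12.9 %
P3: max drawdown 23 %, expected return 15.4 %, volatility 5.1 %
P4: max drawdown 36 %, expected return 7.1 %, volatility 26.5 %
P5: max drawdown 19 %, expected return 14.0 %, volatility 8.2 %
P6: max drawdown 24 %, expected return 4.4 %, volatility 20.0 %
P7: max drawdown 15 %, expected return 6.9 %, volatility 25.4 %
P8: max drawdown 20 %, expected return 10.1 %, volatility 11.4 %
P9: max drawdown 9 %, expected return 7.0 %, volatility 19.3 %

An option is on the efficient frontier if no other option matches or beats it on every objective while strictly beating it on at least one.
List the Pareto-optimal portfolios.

P3, P5, P9

P1: dominated by P3 (max drawdown 23≤30, expected return 15.4≥14.2, volatility 5.1≤16.3).
P2: dominated by P3 (max drawdown 23≤40, expected return 15.4≥6.9, volatility 5.1≤12.9).
P3: not dominated (best expected return).
P4: dominated by P1 (max drawdown 30≤36, expected return 14.2≥7.1, volatility 16.3≤26.5).
P5: not dominated.
P6: dominated by P3 (max drawdown 23≤24, expected return 15.4≥4.4, volatility 5.1≤20.0).
P7: dominated by P9 (max drawdown 9≤15, expected return 7.0≥6.9, volatility 19.3≤25.4).
P8: dominated by P5 (max drawdown 19≤20, expected return 14.0≥10.1, volatility 8.2≤11.4).
P9: not dominated (best max drawdown).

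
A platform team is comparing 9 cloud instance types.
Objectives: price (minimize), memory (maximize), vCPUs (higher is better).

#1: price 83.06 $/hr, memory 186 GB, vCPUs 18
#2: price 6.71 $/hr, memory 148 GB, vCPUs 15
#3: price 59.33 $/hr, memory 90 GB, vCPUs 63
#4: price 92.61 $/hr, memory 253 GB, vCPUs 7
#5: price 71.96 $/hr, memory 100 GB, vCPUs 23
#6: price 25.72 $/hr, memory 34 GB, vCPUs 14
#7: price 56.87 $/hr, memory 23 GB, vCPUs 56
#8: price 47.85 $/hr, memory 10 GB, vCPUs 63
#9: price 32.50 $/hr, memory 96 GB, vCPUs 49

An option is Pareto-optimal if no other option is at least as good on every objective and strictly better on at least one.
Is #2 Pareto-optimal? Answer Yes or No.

#1: worse on price (83.06 vs 6.71).
#3: worse on price (59.33 vs 6.71).
#4: worse on price (92.61 vs 6.71).
#5: worse on price (71.96 vs 6.71).
#6: worse on price (25.72 vs 6.71).
#7: worse on price (56.87 vs 6.71).
#8: worse on price (47.85 vs 6.71).
#9: worse on price (32.50 vs 6.71).
No option is at least as good as #2 on every objective and strictly better on one.

Yes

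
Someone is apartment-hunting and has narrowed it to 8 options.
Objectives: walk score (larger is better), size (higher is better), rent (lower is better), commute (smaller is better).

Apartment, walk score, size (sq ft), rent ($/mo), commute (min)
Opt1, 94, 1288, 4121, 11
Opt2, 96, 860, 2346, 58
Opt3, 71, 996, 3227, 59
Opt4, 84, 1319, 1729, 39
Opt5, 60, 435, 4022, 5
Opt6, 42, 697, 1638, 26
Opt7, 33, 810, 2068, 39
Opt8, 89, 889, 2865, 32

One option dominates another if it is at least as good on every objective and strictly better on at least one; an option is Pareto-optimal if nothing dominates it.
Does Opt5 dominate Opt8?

Opt5 vs Opt8: Opt5 is worse on walk score (60 vs 89), so it does not dominate Opt8.

No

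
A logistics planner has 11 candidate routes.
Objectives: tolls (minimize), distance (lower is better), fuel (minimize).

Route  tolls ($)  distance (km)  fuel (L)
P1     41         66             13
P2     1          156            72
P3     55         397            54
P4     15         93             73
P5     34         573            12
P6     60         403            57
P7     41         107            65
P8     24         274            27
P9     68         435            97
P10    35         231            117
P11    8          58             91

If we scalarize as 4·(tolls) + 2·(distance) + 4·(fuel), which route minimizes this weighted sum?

P1: 4·41 + 2·66 + 4·13 = 348
P2: 4·1 + 2·156 + 4·72 = 604
P3: 4·55 + 2·397 + 4·54 = 1230
P4: 4·15 + 2·93 + 4·73 = 538
P5: 4·34 + 2·573 + 4·12 = 1330
P6: 4·60 + 2·403 + 4·57 = 1274
P7: 4·41 + 2·107 + 4·65 = 638
P8: 4·24 + 2·274 + 4·27 = 752
P9: 4·68 + 2·435 + 4·97 = 1530
P10: 4·35 + 2·231 + 4·117 = 1070
P11: 4·8 + 2·58 + 4·91 = 512
Lowest: P1 at 348.

P1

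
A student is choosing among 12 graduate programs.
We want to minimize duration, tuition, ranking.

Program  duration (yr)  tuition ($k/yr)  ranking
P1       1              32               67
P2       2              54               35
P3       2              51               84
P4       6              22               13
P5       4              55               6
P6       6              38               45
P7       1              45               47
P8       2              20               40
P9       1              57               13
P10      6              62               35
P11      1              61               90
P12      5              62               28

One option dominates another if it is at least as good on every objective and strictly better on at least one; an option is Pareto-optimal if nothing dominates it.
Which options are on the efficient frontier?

P1, P2, P4, P5, P7, P8, P9

P1: not dominated.
P2: not dominated.
P3: dominated by P1 (duration 1≤2, tuition 32≤51, ranking 67≤84).
P4: not dominated.
P5: not dominated (best ranking).
P6: dominated by P4 (duration 6≤6, tuition 22≤38, ranking 13≤45).
P7: not dominated.
P8: not dominated (best tuition).
P9: not dominated.
P10: dominated by P2 (duration 2≤6, tuition 54≤62, ranking 35≤35).
P11: dominated by P1 (duration 1≤1, tuition 32≤61, ranking 67≤90).
P12: dominated by P5 (duration 4≤5, tuition 55≤62, ranking 6≤28).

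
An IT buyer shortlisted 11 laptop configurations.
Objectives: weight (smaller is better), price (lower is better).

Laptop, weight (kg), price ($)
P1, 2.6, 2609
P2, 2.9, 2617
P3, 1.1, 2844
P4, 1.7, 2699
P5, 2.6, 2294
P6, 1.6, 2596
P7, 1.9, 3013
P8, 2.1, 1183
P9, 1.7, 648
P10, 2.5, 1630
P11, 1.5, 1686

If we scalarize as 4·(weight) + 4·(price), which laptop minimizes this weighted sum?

P9

P1: 4·2.6 + 4·2609 = 10446.4
P2: 4·2.9 + 4·2617 = 10479.6
P3: 4·1.1 + 4·2844 = 11380.4
P4: 4·1.7 + 4·2699 = 10802.8
P5: 4·2.6 + 4·2294 = 9186.4
P6: 4·1.6 + 4·2596 = 10390.4
P7: 4·1.9 + 4·3013 = 12059.6
P8: 4·2.1 + 4·1183 = 4740.4
P9: 4·1.7 + 4·648 = 2598.8
P10: 4·2.5 + 4·1630 = 6530.0
P11: 4·1.5 + 4·1686 = 6750.0
Lowest: P9 at 2598.8.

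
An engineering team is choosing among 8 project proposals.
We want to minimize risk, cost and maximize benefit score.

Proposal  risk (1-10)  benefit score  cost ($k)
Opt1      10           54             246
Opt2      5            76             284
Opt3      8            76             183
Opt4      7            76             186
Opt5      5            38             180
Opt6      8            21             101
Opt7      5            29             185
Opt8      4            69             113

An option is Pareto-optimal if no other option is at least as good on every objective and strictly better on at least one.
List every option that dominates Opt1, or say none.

Opt3, Opt4, Opt8

Opt3: risk 8≤10, benefit score 76≥54, cost 183≤246 — dominates Opt1.
Opt4: risk 7≤10, benefit score 76≥54, cost 186≤246 — dominates Opt1.
Opt8: risk 4≤10, benefit score 69≥54, cost 113≤246 — dominates Opt1.
Others (Opt2, Opt5, Opt6, Opt7) are each worse than Opt1 on at least one objective.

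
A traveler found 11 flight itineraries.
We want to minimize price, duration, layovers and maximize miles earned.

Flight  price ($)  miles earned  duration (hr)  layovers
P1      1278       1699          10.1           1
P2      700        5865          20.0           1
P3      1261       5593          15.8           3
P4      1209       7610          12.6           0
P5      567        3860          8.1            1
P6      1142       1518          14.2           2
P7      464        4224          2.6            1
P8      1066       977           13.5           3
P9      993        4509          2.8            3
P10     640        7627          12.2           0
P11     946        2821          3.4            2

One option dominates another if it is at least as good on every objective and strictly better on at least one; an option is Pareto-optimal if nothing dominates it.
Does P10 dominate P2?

Yes

P10 vs P2: price 640≤700, miles earned 7627≥5865, duration 12.2≤20.0, layovers 0≤1 — P10 is at least as good on every objective with at least one strict improvement.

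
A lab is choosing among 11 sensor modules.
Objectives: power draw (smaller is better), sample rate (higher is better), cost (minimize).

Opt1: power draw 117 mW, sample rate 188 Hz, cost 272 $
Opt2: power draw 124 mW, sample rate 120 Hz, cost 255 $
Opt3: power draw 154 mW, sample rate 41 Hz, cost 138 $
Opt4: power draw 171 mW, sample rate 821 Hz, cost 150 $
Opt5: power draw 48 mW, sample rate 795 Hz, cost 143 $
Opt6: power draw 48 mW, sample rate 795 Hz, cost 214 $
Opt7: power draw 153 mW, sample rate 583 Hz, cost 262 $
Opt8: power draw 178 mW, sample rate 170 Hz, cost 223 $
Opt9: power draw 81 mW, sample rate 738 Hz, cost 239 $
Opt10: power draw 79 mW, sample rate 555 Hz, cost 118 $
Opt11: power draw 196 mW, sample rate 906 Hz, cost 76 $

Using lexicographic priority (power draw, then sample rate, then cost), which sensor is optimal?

First minimize power draw: best is 48, kept {Opt5, Opt6}.
Then maximize sample rate: best is 795, kept {Opt5, Opt6}.
Then minimize cost: best is 143, kept {Opt5}.

Opt5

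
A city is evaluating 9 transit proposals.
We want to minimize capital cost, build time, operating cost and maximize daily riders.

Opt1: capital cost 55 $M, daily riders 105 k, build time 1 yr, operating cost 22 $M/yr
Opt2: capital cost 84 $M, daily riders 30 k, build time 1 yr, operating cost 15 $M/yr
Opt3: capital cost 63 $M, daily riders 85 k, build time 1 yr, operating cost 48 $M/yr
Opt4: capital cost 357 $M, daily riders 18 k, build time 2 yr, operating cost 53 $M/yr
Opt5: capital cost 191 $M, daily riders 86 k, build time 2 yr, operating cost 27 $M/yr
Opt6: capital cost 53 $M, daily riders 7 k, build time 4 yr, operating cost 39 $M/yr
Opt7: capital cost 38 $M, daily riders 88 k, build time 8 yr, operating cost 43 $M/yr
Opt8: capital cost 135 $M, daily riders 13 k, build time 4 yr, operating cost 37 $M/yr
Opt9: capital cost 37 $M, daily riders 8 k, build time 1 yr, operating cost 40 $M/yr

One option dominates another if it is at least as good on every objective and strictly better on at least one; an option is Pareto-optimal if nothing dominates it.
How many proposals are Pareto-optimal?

5

Opt1: not dominated (best daily riders).
Opt2: not dominated (best operating cost).
Opt3: dominated by Opt1 (capital cost 55≤63, daily riders 105≥85, build time 1≤1, operating cost 22≤48).
Opt4: dominated by Opt1 (capital cost 55≤357, daily riders 105≥18, build time 1≤2, operating cost 22≤53).
Opt5: dominated by Opt1 (capital cost 55≤191, daily riders 105≥86, build time 1≤2, operating cost 22≤27).
Opt6: not dominated.
Opt7: not dominated.
Opt8: dominated by Opt1 (capital cost 55≤135, daily riders 105≥13, build time 1≤4, operating cost 22≤37).
Opt9: not dominated (best capital cost).
Pareto-optimal: Opt1, Opt2, Opt6, Opt7, Opt9 → 5.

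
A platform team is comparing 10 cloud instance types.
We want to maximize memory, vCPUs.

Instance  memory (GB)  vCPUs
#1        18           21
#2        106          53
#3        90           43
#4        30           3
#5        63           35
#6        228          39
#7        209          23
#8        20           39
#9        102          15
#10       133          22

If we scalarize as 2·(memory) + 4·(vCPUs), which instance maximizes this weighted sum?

#6

#1: 2·18 + 4·21 = 120
#2: 2·106 + 4·53 = 424
#3: 2·90 + 4·43 = 352
#4: 2·30 + 4·3 = 72
#5: 2·63 + 4·35 = 266
#6: 2·228 + 4·39 = 612
#7: 2·209 + 4·23 = 510
#8: 2·20 + 4·39 = 196
#9: 2·102 + 4·15 = 264
#10: 2·133 + 4·22 = 354
Highest: #6 at 612.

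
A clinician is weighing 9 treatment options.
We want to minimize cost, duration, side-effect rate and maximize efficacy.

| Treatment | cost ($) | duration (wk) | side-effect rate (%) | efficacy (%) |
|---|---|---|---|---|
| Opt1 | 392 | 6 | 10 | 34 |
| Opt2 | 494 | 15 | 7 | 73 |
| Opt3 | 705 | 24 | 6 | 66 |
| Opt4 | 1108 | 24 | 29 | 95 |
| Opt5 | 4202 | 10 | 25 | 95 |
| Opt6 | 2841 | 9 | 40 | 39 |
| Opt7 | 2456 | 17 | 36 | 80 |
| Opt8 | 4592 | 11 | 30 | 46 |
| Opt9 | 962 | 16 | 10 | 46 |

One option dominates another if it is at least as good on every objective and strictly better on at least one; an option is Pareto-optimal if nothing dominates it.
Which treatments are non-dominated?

Opt1, Opt2, Opt3, Opt4, Opt5, Opt6, Opt7

Opt1: not dominated (best cost).
Opt2: not dominated.
Opt3: not dominated (best side-effect rate).
Opt4: not dominated.
Opt5: not dominated.
Opt6: not dominated.
Opt7: not dominated.
Opt8: dominated by Opt5 (cost 4202≤4592, duration 10≤11, side-effect rate 25≤30, efficacy 95≥46).
Opt9: dominated by Opt2 (cost 494≤962, duration 15≤16, side-effect rate 7≤10, efficacy 73≥46).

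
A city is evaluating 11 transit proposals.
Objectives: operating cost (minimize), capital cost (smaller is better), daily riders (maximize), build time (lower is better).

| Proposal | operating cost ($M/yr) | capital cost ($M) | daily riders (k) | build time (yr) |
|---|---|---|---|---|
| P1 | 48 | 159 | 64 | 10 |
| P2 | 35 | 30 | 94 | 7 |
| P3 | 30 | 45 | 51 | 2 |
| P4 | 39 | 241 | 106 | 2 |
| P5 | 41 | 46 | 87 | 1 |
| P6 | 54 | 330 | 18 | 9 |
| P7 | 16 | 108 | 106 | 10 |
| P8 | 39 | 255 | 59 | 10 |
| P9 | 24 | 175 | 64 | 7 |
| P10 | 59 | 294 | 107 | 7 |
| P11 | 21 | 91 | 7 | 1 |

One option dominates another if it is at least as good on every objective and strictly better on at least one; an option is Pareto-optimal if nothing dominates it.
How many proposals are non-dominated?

8

P1: dominated by P2 (operating cost 35≤48, capital cost 30≤159, daily riders 94≥64, build time 7≤10).
P2: not dominated (best capital cost).
P3: not dominated.
P4: not dominated.
P5: not dominated.
P6: dominated by P2 (operating cost 35≤54, capital cost 30≤330, daily riders 94≥18, build time 7≤9).
P7: not dominated (best operating cost).
P8: dominated by P2 (operating cost 35≤39, capital cost 30≤255, daily riders 94≥59, build time 7≤10).
P9: not dominated.
P10: not dominated (best daily riders).
P11: not dominated.
Pareto-optimal: P2, P3, P4, P5, P7, P9, P10, P11 → 8.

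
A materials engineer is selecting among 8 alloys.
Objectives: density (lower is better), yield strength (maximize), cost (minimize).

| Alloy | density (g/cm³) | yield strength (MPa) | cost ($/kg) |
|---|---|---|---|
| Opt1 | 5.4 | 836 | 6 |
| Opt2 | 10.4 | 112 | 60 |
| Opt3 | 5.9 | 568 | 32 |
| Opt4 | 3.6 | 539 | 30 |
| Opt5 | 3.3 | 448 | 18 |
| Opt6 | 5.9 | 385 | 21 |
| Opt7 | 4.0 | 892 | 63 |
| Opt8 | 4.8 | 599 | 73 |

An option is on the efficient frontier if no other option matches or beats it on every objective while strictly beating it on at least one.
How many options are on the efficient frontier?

Opt1: not dominated (best cost).
Opt2: dominated by Opt1 (density 5.4≤10.4, yield strength 836≥112, cost 6≤60).
Opt3: dominated by Opt1 (density 5.4≤5.9, yield strength 836≥568, cost 6≤32).
Opt4: not dominated.
Opt5: not dominated (best density).
Opt6: dominated by Opt1 (density 5.4≤5.9, yield strength 836≥385, cost 6≤21).
Opt7: not dominated (best yield strength).
Opt8: dominated by Opt7 (density 4.0≤4.8, yield strength 892≥599, cost 63≤73).
Pareto-optimal: Opt1, Opt4, Opt5, Opt7 → 4.

4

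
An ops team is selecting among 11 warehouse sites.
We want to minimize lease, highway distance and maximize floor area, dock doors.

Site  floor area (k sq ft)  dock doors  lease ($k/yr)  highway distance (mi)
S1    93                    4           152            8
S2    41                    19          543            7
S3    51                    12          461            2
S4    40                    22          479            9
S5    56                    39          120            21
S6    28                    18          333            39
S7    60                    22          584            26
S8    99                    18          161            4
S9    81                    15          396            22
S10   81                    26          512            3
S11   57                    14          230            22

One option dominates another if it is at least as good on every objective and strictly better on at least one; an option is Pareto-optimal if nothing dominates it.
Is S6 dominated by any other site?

S5 vs S6: floor area 56≥28, dock doors 39≥18, lease 120≤333, highway distance 21≤39 — S5 is at least as good on every objective and strictly better on at least one, so S5 dominates S6.

Yes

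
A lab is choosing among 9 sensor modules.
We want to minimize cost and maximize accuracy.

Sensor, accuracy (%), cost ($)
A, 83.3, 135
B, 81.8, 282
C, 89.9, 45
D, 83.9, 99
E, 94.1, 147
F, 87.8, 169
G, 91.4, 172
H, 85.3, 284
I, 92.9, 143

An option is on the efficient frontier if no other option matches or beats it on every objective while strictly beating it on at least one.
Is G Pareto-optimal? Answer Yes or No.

E vs G: accuracy 94.1≥91.4, cost 147≤172 — E is at least as good on every objective and strictly better on at least one, so E dominates G.

No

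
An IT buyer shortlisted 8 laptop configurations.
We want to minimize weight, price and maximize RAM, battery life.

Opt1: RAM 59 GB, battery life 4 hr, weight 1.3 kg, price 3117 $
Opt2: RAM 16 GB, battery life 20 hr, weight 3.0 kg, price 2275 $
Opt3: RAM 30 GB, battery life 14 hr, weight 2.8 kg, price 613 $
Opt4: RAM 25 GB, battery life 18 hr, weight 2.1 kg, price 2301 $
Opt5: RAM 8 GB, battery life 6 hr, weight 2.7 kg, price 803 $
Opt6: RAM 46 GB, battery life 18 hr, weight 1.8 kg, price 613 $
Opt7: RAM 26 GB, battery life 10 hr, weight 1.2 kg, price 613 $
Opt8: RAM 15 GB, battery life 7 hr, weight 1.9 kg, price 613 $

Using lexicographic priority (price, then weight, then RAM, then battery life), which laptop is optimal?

First minimize price: best is 613, kept {Opt3, Opt6, Opt7, Opt8}.
Then minimize weight: best is 1.2, kept {Opt7}.

Opt7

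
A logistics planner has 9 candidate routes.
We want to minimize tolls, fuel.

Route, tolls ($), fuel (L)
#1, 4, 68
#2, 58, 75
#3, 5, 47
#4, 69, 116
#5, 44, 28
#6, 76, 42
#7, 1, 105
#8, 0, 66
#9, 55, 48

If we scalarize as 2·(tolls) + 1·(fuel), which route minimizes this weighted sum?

#3

#1: 2·4 + 1·68 = 76
#2: 2·58 + 1·75 = 191
#3: 2·5 + 1·47 = 57
#4: 2·69 + 1·116 = 254
#5: 2·44 + 1·28 = 116
#6: 2·76 + 1·42 = 194
#7: 2·1 + 1·105 = 107
#8: 2·0 + 1·66 = 66
#9: 2·55 + 1·48 = 158
Lowest: #3 at 57.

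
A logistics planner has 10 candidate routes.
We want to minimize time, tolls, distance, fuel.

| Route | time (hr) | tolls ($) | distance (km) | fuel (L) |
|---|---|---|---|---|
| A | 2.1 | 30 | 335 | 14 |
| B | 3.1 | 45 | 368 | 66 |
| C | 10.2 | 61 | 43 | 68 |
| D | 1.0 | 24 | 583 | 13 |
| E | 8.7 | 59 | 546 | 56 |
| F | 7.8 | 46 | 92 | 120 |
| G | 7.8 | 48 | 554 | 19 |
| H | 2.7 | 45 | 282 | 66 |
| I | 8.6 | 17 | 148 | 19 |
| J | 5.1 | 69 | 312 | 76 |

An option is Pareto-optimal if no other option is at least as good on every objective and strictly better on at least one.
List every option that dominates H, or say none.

none

A: worse on distance (335 vs 282).
B: worse on time (3.1 vs 2.7).
C: worse on time (10.2 vs 2.7).
D: worse on distance (583 vs 282).
E: worse on time (8.7 vs 2.7).
F: worse on time (7.8 vs 2.7).
G: worse on time (7.8 vs 2.7).
I: worse on time (8.6 vs 2.7).
J: worse on time (5.1 vs 2.7).
No option dominates H.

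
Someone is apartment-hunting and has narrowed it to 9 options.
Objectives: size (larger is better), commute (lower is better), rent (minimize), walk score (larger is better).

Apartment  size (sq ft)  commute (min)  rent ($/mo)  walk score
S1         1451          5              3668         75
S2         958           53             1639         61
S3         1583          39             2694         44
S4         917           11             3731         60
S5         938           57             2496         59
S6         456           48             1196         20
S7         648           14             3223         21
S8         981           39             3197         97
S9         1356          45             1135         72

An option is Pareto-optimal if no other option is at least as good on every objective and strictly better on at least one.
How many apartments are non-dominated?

S1: not dominated (best commute).
S2: dominated by S9 (size 1356≥958, commute 45≤53, rent 1135≤1639, walk score 72≥61).
S3: not dominated (best size).
S4: dominated by S1 (size 1451≥917, commute 5≤11, rent 3668≤3731, walk score 75≥60).
S5: dominated by S2 (size 958≥938, commute 53≤57, rent 1639≤2496, walk score 61≥59).
S6: dominated by S9 (size 1356≥456, commute 45≤48, rent 1135≤1196, walk score 72≥20).
S7: not dominated.
S8: not dominated (best walk score).
S9: not dominated (best rent).
Pareto-optimal: S1, S3, S7, S8, S9 → 5.

5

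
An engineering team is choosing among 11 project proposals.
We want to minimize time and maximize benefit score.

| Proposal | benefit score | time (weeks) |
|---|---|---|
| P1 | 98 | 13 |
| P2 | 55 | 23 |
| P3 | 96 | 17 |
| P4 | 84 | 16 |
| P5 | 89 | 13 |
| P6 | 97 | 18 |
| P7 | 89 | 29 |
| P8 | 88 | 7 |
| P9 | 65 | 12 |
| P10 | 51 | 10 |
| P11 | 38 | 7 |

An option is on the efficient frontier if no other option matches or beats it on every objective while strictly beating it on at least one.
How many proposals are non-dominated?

P1: not dominated (best benefit score).
P2: dominated by P1 (benefit score 98≥55, time 13≤23).
P3: dominated by P1 (benefit score 98≥96, time 13≤17).
P4: dominated by P1 (benefit score 98≥84, time 13≤16).
P5: dominated by P1 (benefit score 98≥89, time 13≤13).
P6: dominated by P1 (benefit score 98≥97, time 13≤18).
P7: dominated by P1 (benefit score 98≥89, time 13≤29).
P8: not dominated.
P9: dominated by P8 (benefit score 88≥65, time 7≤12).
P10: dominated by P8 (benefit score 88≥51, time 7≤10).
P11: dominated by P8 (benefit score 88≥38, time 7≤7).
Pareto-optimal: P1, P8 → 2.

2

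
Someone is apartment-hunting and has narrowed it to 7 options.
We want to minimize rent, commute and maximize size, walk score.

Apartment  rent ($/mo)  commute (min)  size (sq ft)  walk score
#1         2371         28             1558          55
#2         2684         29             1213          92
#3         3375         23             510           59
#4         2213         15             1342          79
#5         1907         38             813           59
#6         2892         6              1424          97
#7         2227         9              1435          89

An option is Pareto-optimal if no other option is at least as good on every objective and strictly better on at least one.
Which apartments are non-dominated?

#1, #2, #4, #5, #6, #7

#1: not dominated (best size).
#2: not dominated.
#3: dominated by #4 (rent 2213≤3375, commute 15≤23, size 1342≥510, walk score 79≥59).
#4: not dominated.
#5: not dominated (best rent).
#6: not dominated (best commute).
#7: not dominated.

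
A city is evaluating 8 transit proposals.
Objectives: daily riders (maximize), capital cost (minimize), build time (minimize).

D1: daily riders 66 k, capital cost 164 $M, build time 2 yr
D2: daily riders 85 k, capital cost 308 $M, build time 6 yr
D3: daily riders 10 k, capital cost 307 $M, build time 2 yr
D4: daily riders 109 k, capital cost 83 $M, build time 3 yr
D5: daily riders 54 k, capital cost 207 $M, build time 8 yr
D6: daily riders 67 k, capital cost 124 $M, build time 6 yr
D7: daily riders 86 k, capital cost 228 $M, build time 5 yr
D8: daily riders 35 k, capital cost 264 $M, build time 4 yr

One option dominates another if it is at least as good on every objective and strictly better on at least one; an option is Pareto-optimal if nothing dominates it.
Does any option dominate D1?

No

D2: worse on capital cost (308 vs 164).
D3: worse on daily riders (10 vs 66).
D4: worse on build time (3 vs 2).
D5: worse on daily riders (54 vs 66).
D6: worse on build time (6 vs 2).
D7: worse on capital cost (228 vs 164).
D8: worse on daily riders (35 vs 66).
No option is at least as good as D1 on every objective and strictly better on one.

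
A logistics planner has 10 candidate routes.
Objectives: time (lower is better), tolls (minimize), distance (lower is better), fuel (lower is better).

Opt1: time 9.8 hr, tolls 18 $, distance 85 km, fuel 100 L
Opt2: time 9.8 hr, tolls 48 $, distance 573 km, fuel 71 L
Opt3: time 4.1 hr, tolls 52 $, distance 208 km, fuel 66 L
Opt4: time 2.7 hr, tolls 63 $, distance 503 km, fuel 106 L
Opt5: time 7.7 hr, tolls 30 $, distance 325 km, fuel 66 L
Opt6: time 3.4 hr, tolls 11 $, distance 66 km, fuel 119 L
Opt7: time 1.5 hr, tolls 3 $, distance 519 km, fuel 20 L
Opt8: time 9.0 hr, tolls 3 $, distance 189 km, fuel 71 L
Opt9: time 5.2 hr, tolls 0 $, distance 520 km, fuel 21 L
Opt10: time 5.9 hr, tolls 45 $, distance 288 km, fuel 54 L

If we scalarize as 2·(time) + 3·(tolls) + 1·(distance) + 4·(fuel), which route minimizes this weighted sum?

Opt8

Opt1: 2·9.8 + 3·18 + 1·85 + 4·100 = 558.6
Opt2: 2·9.8 + 3·48 + 1·573 + 4·71 = 1020.6
Opt3: 2·4.1 + 3·52 + 1·208 + 4·66 = 636.2
Opt4: 2·2.7 + 3·63 + 1·503 + 4·106 = 1121.4
Opt5: 2·7.7 + 3·30 + 1·325 + 4·66 = 694.4
Opt6: 2·3.4 + 3·11 + 1·66 + 4·119 = 581.8
Opt7: 2·1.5 + 3·3 + 1·519 + 4·20 = 611.0
Opt8: 2·9.0 + 3·3 + 1·189 + 4·71 = 500.0
Opt9: 2·5.2 + 3·0 + 1·520 + 4·21 = 614.4
Opt10: 2·5.9 + 3·45 + 1·288 + 4·54 = 650.8
Lowest: Opt8 at 500.0.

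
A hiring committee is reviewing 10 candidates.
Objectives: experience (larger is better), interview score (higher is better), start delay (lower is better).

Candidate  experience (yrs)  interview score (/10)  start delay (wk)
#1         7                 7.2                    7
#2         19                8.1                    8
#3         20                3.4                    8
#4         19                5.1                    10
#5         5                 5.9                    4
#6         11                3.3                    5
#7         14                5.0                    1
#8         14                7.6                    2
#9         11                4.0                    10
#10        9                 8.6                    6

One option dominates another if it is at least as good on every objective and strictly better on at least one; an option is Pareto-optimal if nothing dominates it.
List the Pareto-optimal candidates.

#1: dominated by #8 (experience 14≥7, interview score 7.6≥7.2, start delay 2≤7).
#2: not dominated.
#3: not dominated (best experience).
#4: dominated by #2 (experience 19≥19, interview score 8.1≥5.1, start delay 8≤10).
#5: dominated by #8 (experience 14≥5, interview score 7.6≥5.9, start delay 2≤4).
#6: dominated by #7 (experience 14≥11, interview score 5.0≥3.3, start delay 1≤5).
#7: not dominated (best start delay).
#8: not dominated.
#9: dominated by #2 (experience 19≥11, interview score 8.1≥4.0, start delay 8≤10).
#10: not dominated (best interview score).

#2, #3, #7, #8, #10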